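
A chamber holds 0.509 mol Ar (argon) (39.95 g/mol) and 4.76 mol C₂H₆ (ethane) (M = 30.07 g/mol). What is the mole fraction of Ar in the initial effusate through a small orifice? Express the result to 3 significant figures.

Effusion rate of each component ∝ n_i/√M_i (partial pressure × 1/√M).
Mole fraction of Ar in the effusate = (n_Ar/√M_Ar) / (n_Ar/√M_Ar + n_C₂H₆/√M_C₂H₆)
= (0.509/√39.95) / (0.509/√39.95 + 4.76/√30.07) = 0.08053/(0.08053 + 0.8680) = 0.0849.

0.0849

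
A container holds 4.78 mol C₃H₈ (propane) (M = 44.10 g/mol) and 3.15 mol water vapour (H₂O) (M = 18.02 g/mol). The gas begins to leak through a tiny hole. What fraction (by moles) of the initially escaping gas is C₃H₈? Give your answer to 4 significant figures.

Effusion rate of each component ∝ n_i/√M_i (partial pressure × 1/√M).
So x_C₃H₈ in the escaping gas = (n_C₃H₈/√M_C₃H₈) / Σ(n_i/√M_i)
= (4.78/√44.10) / (4.78/√44.10 + 3.15/√18.02) = 0.7198/(0.7198 + 0.7420) = 0.4924.

0.4924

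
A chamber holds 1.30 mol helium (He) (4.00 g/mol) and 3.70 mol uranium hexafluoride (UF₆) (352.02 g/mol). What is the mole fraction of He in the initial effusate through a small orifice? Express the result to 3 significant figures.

The effusion rate of species i is ∝ p_i/√M_i ∝ n_i/√M_i.
So x_He in the escaping gas = (n_He/√M_He) / Σ(n_i/√M_i)
= (1.30/√4.00) / (1.30/√4.00 + 3.70/√352.02) = 0.6500/(0.6500 + 0.1972) = 0.767.

0.767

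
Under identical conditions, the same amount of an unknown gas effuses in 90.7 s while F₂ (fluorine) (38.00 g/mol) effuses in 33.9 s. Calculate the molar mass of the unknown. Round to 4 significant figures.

Since effusion rate ∝ 1/√M, t_X/t_F₂ = √(M_X/M_F₂).
90.7/33.9 = 2.676 = √(M_X/38.00)
M_X = 38.00 × 2.676² = 38.00 × 7.158 = 272.0 g/mol

272.0 g/mol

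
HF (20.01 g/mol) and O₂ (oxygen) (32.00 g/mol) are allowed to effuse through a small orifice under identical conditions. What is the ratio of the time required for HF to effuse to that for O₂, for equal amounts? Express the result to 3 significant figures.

0.791

Graham's law gives t_HF/t_O₂ = √(M_HF/M_O₂) = √(20.01/32.00) = √0.6253 = 0.791.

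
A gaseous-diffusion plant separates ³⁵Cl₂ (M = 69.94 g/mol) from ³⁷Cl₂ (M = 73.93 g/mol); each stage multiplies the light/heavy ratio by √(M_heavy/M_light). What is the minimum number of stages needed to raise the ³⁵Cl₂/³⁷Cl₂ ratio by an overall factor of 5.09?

Per stage α = (73.93/69.94)^(1/2) = 1.05705^0.5, giving ln α = 0.02774.
Need α^N ≥ 5.09 ⇒ N ≥ ln(5.09) / ln α = 1.627 / 0.02774 = 58.66.
Minimum whole number of stages: N = 59.

59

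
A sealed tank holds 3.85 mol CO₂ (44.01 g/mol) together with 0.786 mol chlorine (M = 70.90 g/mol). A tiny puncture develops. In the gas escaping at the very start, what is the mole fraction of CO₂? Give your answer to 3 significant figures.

0.861

Effusion rate of each component ∝ n_i/√M_i (partial pressure × 1/√M).
x_CO₂(eff) = (n_CO₂/√M_CO₂) / (n_CO₂/√M_CO₂ + n_Cl₂/√M_Cl₂)
= (3.85/√44.01) / (3.85/√44.01 + 0.786/√70.90) = 0.5803/(0.5803 + 0.09335) = 0.861.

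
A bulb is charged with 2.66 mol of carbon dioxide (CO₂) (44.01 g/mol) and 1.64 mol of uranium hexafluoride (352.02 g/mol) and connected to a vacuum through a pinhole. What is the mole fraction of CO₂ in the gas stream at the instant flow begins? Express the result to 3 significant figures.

Each component's effusion rate ∝ (its partial pressure)·(1/√M) ∝ n_i/√M_i.
So x_CO₂ in the escaping gas = (n_CO₂/√M_CO₂) / Σ(n_i/√M_i)
= (2.66/√44.01) / (2.66/√44.01 + 1.64/√352.02) = 0.4010/(0.4010 + 0.08741) = 0.821.

0.821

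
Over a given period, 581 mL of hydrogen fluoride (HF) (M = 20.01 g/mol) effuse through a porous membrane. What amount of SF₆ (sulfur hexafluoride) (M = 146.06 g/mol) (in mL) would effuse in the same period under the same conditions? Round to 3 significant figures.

215 mL

From Graham's law, rate_SF₆/rate_HF = √(M_HF/M_SF₆) = √(20.01/146.06) = √0.1370 = 0.3701.
So the volume for SF₆ is 581 × 0.3701 = 215 mL.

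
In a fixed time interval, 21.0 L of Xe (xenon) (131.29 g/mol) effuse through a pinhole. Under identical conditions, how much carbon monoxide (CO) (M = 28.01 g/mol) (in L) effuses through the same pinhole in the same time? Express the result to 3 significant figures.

45.5 L

Since effusion rate ∝ 1/√M, rate_CO/rate_Xe = √(M_Xe/M_CO) = √(131.29/28.01) = √4.687 = 2.165.
So the volume for CO is 21.0 × 2.165 = 45.5 L.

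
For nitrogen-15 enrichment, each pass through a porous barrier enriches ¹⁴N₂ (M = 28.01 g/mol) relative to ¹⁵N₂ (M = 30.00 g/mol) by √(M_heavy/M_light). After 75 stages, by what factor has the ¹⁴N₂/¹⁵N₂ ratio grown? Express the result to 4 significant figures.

13.12

Overall factor = α^75 with α = √(30.00/28.01), i.e. (30.00/28.01)^(75/2).
= 1.07105^(75/2) = 13.12.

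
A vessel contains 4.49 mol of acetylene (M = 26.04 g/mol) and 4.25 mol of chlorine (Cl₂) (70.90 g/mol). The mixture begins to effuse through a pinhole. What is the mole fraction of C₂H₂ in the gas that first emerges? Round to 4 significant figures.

0.6355

The effusion rate of species i is ∝ p_i/√M_i ∝ n_i/√M_i.
So x_C₂H₂ in the escaping gas = (n_C₂H₂/√M_C₂H₂) / Σ(n_i/√M_i)
= (4.49/√26.04) / (4.49/√26.04 + 4.25/√70.90) = 0.8799/(0.8799 + 0.5047) = 0.6355.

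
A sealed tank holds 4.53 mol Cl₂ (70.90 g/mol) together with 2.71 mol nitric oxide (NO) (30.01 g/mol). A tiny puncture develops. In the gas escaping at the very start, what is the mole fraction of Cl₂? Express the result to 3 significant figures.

Rate_i ∝ x_i/√M_i (Graham's law weighted by mole fraction), so the effusate composition follows n_i/√M_i.
x_Cl₂(eff) = (n_Cl₂/√M_Cl₂) / (n_Cl₂/√M_Cl₂ + n_NO/√M_NO)
= (4.53/√70.90) / (4.53/√70.90 + 2.71/√30.01) = 0.5380/(0.5380 + 0.4947) = 0.521.

0.521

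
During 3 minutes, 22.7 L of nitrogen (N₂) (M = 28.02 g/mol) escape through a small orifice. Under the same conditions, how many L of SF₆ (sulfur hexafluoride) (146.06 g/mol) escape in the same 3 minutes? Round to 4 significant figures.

Since effusion rate ∝ 1/√M, rate_SF₆/rate_N₂ = √(M_N₂/M_SF₆) = √(28.02/146.06) = √0.1918 = 0.4380.
So the volume for SF₆ is 22.7 × 0.4380 = 9.942 L.

9.942 L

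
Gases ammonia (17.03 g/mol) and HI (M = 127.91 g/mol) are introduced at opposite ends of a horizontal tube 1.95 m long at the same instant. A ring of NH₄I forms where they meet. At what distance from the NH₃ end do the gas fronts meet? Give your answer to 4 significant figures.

1.429 m

The fronts meet when d_NH₃ + d_HI = L with d_NH₃/d_HI = √(M_HI/M_NH₃) (Graham's law). Here √(M_HI/M_NH₃) = √(127.91/17.03) = 2.741.
With d_NH₃ + d_HI = 1.95 m, d_HI = 1.95/(1 + 2.741) = 0.5213 m.
d_NH₃ = 1.95 − 0.5213 = 1.429 m.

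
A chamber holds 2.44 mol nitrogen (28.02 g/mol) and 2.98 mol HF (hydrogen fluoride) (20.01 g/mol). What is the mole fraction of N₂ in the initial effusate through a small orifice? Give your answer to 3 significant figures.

0.409

Each component's effusion rate ∝ (its partial pressure)·(1/√M) ∝ n_i/√M_i.
So x_N₂ in the escaping gas = (n_N₂/√M_N₂) / Σ(n_i/√M_i)
= (2.44/√28.02) / (2.44/√28.02 + 2.98/√20.01) = 0.4610/(0.4610 + 0.6662) = 0.409.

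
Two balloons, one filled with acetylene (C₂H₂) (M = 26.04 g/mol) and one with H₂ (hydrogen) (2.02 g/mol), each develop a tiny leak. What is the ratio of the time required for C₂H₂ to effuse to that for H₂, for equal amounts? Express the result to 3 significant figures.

3.59

Graham's law gives t_C₂H₂/t_H₂ = √(M_C₂H₂/M_H₂) = √(26.04/2.02) = √12.89 = 3.59.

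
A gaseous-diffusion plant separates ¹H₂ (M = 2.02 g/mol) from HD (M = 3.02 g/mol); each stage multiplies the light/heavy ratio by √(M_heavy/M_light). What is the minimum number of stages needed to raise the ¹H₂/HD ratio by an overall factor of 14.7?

14

Single-stage factor α = √(3.02/2.02), so ln α = ½ ln(1.49505) = 0.2011.
Need α^N ≥ 14.7 ⇒ N ≥ ln(14.7) / ln α = 2.688 / 0.2011 = 13.37.
Rounding up, N = 14 stages.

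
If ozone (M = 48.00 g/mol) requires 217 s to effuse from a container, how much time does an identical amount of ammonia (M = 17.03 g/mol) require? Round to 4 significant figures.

Since effusion rate ∝ 1/√M, t_NH₃/t_O₃ = √(M_NH₃/M_O₃) = √(17.03/48.00) = √0.3548 = 0.5956.
So the time for NH₃ is 217 × 0.5956 = 129.3 s.

129.3 s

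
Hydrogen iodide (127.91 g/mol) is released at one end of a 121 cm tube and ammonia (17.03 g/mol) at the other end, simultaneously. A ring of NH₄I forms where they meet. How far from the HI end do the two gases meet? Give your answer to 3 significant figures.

The fronts meet when d_HI + d_NH₃ = L with d_HI/d_NH₃ = √(M_NH₃/M_HI) (Graham's law). Here √(M_NH₃/M_HI) = √(17.03/127.91) = 0.3649.
With d_HI + d_NH₃ = 121 cm, d_NH₃ = 121/(1 + 0.3649) = 88.65 cm.
d_HI = 121 − 88.65 = 32.3 cm.

32.3 cm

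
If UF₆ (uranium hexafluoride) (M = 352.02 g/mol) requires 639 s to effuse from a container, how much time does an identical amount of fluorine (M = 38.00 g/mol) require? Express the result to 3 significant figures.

210 s

Since effusion rate ∝ 1/√M, t_F₂/t_UF₆ = √(M_F₂/M_UF₆) = √(38.00/352.02) = √0.1079 = 0.3286.
So the time for F₂ is 639 × 0.3286 = 210 s.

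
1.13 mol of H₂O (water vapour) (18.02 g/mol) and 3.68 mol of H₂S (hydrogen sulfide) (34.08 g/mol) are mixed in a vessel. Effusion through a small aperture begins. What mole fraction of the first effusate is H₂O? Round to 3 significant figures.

0.297

Rate_i ∝ x_i/√M_i (Graham's law weighted by mole fraction), so the effusate composition follows n_i/√M_i.
So x_H₂O in the escaping gas = (n_H₂O/√M_H₂O) / Σ(n_i/√M_i)
= (1.13/√18.02) / (1.13/√18.02 + 3.68/√34.08) = 0.2662/(0.2662 + 0.6304) = 0.297.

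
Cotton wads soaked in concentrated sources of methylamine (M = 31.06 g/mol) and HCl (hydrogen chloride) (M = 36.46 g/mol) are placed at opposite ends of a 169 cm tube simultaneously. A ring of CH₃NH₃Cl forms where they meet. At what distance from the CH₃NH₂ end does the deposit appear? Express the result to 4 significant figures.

87.88 cm

The fronts meet when d_CH₃NH₂ + d_HCl = L with d_CH₃NH₂/d_HCl = √(M_HCl/M_CH₃NH₂) (Graham's law). Here √(M_HCl/M_CH₃NH₂) = √(36.46/31.06) = 1.083.
With d_CH₃NH₂ + d_HCl = 169 cm, d_HCl = 169/(1 + 1.083) = 81.12 cm.
d_CH₃NH₂ = 169 − 81.12 = 87.88 cm.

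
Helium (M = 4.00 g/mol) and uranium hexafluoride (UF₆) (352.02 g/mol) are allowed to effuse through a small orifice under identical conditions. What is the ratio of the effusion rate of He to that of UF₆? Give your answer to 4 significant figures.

9.381

Using Graham's law: rate_He/rate_UF₆ = √(M_UF₆/M_He) = √(352.02/4.00) = √88.00 = 9.381.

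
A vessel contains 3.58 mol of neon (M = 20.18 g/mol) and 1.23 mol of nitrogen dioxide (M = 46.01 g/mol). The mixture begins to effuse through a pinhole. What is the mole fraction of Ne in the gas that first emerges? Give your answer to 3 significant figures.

0.815

Effusion rate of each component ∝ n_i/√M_i (partial pressure × 1/√M).
So x_Ne in the escaping gas = (n_Ne/√M_Ne) / Σ(n_i/√M_i)
= (3.58/√20.18) / (3.58/√20.18 + 1.23/√46.01) = 0.7969/(0.7969 + 0.1813) = 0.815.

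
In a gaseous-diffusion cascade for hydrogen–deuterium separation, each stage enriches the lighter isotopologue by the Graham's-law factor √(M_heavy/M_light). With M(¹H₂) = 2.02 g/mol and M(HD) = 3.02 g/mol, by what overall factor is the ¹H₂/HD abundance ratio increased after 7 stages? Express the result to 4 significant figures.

After 7 stages the ratio has grown by (√(3.02/2.02))^7 = (3.02/2.02)^(7/2).
= 1.49505^(7/2) = 4.086.

4.086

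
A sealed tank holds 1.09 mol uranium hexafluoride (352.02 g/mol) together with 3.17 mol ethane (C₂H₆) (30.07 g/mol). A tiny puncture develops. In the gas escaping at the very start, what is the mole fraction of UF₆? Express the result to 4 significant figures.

Each component's effusion rate ∝ (its partial pressure)·(1/√M) ∝ n_i/√M_i.
So x_UF₆ in the escaping gas = (n_UF₆/√M_UF₆) / Σ(n_i/√M_i)
= (1.09/√352.02) / (1.09/√352.02 + 3.17/√30.07) = 0.05810/(0.05810 + 0.5781) = 0.09132.

0.09132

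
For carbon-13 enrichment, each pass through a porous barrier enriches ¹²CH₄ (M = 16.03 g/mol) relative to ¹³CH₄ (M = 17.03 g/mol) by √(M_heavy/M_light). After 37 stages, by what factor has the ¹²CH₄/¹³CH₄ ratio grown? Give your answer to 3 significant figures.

3.06

After 37 stages the ratio has grown by (√(17.03/16.03))^37 = (17.03/16.03)^(37/2).
= 1.06238^(37/2) = 3.06.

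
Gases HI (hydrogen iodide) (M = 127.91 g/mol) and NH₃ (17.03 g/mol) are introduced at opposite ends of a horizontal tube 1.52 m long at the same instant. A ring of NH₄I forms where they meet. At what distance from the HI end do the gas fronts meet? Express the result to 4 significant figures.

Distances travelled in equal time are proportional to diffusion rates, so d_HI/d_NH₃ = √(M_NH₃/M_HI) = √(17.03/127.91) = 0.3649.
With d_HI + d_NH₃ = 1.52 m, d_NH₃ = 1.52/(1 + 0.3649) = 1.114 m.
d_HI = 1.52 − 1.114 = 0.4064 m.

0.4064 m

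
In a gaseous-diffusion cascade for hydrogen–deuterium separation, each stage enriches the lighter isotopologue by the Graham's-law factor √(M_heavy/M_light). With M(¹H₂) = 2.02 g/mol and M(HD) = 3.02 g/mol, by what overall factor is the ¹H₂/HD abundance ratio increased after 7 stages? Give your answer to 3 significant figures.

Each stage multiplies the ratio by α = √(3.02/2.02), so after 7 stages the overall factor is α^7 = (3.02/2.02)^(7/2).
= 1.49505^(7/2) = 4.09.

4.09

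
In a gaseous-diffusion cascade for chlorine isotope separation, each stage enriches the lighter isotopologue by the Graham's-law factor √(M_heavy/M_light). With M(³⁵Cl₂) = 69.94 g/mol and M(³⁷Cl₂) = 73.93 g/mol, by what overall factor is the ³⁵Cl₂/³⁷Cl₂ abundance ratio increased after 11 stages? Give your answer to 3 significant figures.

Overall factor = α^11 with α = √(73.93/69.94), i.e. (73.93/69.94)^(11/2).
= 1.05705^(11/2) = 1.36.

1.36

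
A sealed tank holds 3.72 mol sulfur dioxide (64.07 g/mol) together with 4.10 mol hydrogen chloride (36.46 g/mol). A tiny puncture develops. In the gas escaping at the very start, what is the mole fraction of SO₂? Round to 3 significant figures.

The effusion rate of species i is ∝ p_i/√M_i ∝ n_i/√M_i.
So x_SO₂ in the escaping gas = (n_SO₂/√M_SO₂) / Σ(n_i/√M_i)
= (3.72/√64.07) / (3.72/√64.07 + 4.10/√36.46) = 0.4647/(0.4647 + 0.6790) = 0.406.

0.406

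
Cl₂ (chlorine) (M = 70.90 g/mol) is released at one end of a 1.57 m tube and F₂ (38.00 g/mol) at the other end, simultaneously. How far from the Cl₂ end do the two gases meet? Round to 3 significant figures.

0.664 m

The fronts meet when d_Cl₂ + d_F₂ = L with d_Cl₂/d_F₂ = √(M_F₂/M_Cl₂) (Graham's law). Here √(M_F₂/M_Cl₂) = √(38.00/70.90) = 0.7321.
With d_Cl₂ + d_F₂ = 1.57 m, d_F₂ = 1.57/(1 + 0.7321) = 0.9064 m.
d_Cl₂ = 1.57 − 0.9064 = 0.664 m.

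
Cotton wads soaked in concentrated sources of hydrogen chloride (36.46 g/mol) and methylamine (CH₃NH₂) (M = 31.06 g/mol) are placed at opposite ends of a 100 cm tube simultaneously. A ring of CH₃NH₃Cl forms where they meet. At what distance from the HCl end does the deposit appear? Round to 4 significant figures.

Graham's law gives d_HCl/d_CH₃NH₂ = rate_HCl/rate_CH₃NH₂ = √(M_CH₃NH₂/M_HCl) = √(31.06/36.46) = 0.9230.
With d_HCl + d_CH₃NH₂ = 100 cm, d_CH₃NH₂ = 100/(1 + 0.9230) = 52.00 cm.
d_HCl = 100 − 52.00 = 48.00 cm.

48.00 cm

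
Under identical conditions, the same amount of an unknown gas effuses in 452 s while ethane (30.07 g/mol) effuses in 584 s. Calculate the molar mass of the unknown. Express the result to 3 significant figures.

18.0 g/mol

Graham's law gives t_X/t_C₂H₆ = √(M_X/M_C₂H₆).
452/584 = 0.7740 = √(M_X/30.07)
M_X = 30.07 × 0.7740² = 30.07 × 0.5990 = 18.0 g/mol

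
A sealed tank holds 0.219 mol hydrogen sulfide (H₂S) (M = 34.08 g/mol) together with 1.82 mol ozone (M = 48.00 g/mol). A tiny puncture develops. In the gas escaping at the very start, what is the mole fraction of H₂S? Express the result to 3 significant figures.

0.125

Each component's effusion rate ∝ (its partial pressure)·(1/√M) ∝ n_i/√M_i.
x_H₂S(eff) = (n_H₂S/√M_H₂S) / (n_H₂S/√M_H₂S + n_O₃/√M_O₃)
= (0.219/√34.08) / (0.219/√34.08 + 1.82/√48.00) = 0.03751/(0.03751 + 0.2627) = 0.125.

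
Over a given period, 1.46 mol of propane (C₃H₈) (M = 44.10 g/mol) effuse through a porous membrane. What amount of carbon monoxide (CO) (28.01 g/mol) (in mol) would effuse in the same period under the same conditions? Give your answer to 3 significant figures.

Since effusion rate ∝ 1/√M, rate_CO/rate_C₃H₈ = √(M_C₃H₈/M_CO) = √(44.10/28.01) = √1.574 = 1.255.
So the amount for CO is 1.46 × 1.255 = 1.83 mol.

1.83 mol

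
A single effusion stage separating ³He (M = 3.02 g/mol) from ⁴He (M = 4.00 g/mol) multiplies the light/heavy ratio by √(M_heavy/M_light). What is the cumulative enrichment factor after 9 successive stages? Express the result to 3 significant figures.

Each stage multiplies the ratio by α = √(4.00/3.02), so after 9 stages the overall factor is α^9 = (4.00/3.02)^(9/2).
= 1.32450^(9/2) = 3.54.

3.54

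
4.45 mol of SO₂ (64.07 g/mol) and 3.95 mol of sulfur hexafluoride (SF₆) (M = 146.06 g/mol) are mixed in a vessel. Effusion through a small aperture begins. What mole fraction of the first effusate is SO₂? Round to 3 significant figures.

Effusion rate of each component ∝ n_i/√M_i (partial pressure × 1/√M).
x_SO₂(eff) = (n_SO₂/√M_SO₂) / (n_SO₂/√M_SO₂ + n_SF₆/√M_SF₆)
= (4.45/√64.07) / (4.45/√64.07 + 3.95/√146.06) = 0.5559/(0.5559 + 0.3268) = 0.630.

0.630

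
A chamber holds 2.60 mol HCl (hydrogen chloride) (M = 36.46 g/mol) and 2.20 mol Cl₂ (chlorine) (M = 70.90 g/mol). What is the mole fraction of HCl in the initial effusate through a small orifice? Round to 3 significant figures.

Each component's effusion rate ∝ (its partial pressure)·(1/√M) ∝ n_i/√M_i.
x_HCl(eff) = (n_HCl/√M_HCl) / (n_HCl/√M_HCl + n_Cl₂/√M_Cl₂)
= (2.60/√36.46) / (2.60/√36.46 + 2.20/√70.90) = 0.4306/(0.4306 + 0.2613) = 0.622.

0.622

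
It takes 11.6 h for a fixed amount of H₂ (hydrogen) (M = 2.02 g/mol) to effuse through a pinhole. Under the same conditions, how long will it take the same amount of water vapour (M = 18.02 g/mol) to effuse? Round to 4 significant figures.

34.65 h

Since effusion rate ∝ 1/√M, t_H₂O/t_H₂ = √(M_H₂O/M_H₂) = √(18.02/2.02) = √8.921 = 2.987.
So the time for H₂O is 11.6 × 2.987 = 34.65 h.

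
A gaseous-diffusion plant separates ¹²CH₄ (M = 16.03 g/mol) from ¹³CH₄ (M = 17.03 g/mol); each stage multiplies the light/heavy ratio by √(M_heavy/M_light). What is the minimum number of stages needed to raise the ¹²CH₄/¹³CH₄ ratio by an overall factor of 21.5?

With α = √(17.03/16.03) per stage, ln α = ½ ln(1.06238) = 0.03026.
Need α^N ≥ 21.5 ⇒ N ≥ ln(21.5) / ln α = 3.068 / 0.03026 = 101.40.
So at least 102 stages are needed.

102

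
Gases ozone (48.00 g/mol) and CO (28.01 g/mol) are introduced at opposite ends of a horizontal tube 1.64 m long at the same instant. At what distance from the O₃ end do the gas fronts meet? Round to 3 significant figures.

0.710 m

Distances travelled in equal time are proportional to diffusion rates, so d_O₃/d_CO = √(M_CO/M_O₃) = √(28.01/48.00) = 0.7639.
With d_O₃ + d_CO = 1.64 m, d_CO = 1.64/(1 + 0.7639) = 0.9298 m.
d_O₃ = 1.64 − 0.9298 = 0.710 m.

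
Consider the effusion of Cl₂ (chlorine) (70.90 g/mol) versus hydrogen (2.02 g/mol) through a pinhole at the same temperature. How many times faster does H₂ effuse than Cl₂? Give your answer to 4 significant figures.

From Graham's law, rate_H₂/rate_Cl₂ = √(M_Cl₂/M_H₂) = √(70.90/2.02) = √35.10 = 5.924.

5.924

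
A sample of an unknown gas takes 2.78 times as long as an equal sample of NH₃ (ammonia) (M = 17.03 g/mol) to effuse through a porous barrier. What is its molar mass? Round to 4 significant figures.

131.6 g/mol

Since effusion rate ∝ 1/√M, t_X/t_NH₃ = √(M_X/M_NH₃).
2.78 = √(M_X/17.03)
M_X = 17.03 × 2.78² = 17.03 × 7.728 = 131.6 g/mol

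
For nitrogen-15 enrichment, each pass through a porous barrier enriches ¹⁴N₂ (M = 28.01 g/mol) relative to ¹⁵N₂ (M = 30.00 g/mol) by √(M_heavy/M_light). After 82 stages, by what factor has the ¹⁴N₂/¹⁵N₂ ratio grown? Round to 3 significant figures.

Each stage multiplies the ratio by α = √(30.00/28.01), so after 82 stages the overall factor is α^82 = (30.00/28.01)^(82/2).
= 1.07105^41 = 16.7.

16.7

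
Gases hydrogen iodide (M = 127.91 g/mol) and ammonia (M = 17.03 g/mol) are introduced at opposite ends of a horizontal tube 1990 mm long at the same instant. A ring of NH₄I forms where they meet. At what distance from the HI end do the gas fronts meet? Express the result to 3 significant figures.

In equal time, each gas travels a distance ∝ its rate ∝ 1/√M, so d_HI/d_NH₃ = √(M_NH₃/M_HI) = √(17.03/127.91) = 0.3649.
With d_HI + d_NH₃ = 1990 mm, d_NH₃ = 1990/(1 + 0.3649) = 1458 mm.
d_HI = 1990 − 1458 = 532 mm.

532 mm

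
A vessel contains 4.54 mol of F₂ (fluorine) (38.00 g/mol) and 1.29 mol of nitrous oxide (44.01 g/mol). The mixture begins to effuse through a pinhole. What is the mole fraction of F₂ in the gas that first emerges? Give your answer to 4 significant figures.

Each component's effusion rate ∝ (its partial pressure)·(1/√M) ∝ n_i/√M_i.
So x_F₂ in the escaping gas = (n_F₂/√M_F₂) / Σ(n_i/√M_i)
= (4.54/√38.00) / (4.54/√38.00 + 1.29/√44.01) = 0.7365/(0.7365 + 0.1945) = 0.7911.

0.7911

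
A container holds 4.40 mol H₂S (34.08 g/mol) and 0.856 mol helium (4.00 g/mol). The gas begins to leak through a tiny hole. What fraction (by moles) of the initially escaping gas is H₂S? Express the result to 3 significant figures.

Rate_i ∝ x_i/√M_i (Graham's law weighted by mole fraction), so the effusate composition follows n_i/√M_i.
x_H₂S(eff) = (n_H₂S/√M_H₂S) / (n_H₂S/√M_H₂S + n_He/√M_He)
= (4.40/√34.08) / (4.40/√34.08 + 0.856/√4.00) = 0.7537/(0.7537 + 0.4280) = 0.638.

0.638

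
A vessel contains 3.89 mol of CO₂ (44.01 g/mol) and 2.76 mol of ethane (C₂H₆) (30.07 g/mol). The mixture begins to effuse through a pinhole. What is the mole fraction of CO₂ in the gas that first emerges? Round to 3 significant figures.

0.538

The effusion rate of species i is ∝ p_i/√M_i ∝ n_i/√M_i.
So x_CO₂ in the escaping gas = (n_CO₂/√M_CO₂) / Σ(n_i/√M_i)
= (3.89/√44.01) / (3.89/√44.01 + 2.76/√30.07) = 0.5864/(0.5864 + 0.5033) = 0.538.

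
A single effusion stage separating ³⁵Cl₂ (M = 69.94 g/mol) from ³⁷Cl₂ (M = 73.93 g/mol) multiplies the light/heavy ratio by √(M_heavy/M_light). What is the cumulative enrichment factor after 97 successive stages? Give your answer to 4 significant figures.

The single-stage factor is √(M_heavy/M_light), so 97 stages give [√(73.93/69.94)]^97 = (73.93/69.94)^(97/2).
= 1.05705^(97/2) = 14.74.

14.74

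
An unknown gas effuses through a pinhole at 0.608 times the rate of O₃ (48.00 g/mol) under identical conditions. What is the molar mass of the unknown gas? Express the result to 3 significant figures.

130 g/mol

By Graham's law, rate_X/rate_O₃ = √(M_O₃/M_X).
0.608 = √(48.00/M_X)
M_X = 48.00 / 0.608² = 48.00 / 0.3697 = 130 g/mol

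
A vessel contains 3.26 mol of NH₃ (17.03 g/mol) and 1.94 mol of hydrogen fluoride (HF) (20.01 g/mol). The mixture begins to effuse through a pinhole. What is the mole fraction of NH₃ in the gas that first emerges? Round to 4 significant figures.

0.6456

Effusion rate of each component ∝ n_i/√M_i (partial pressure × 1/√M).
Mole fraction of NH₃ in the effusate = (n_NH₃/√M_NH₃) / (n_NH₃/√M_NH₃ + n_HF/√M_HF)
= (3.26/√17.03) / (3.26/√17.03 + 1.94/√20.01) = 0.7900/(0.7900 + 0.4337) = 0.6456.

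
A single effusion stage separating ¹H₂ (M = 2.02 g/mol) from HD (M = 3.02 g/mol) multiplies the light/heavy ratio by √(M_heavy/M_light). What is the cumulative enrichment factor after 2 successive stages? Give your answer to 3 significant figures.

1.50

Each stage multiplies the ratio by α = √(3.02/2.02), so after 2 stages the overall factor is α^2 = (3.02/2.02)^(2/2).
= 1.49505^1 = 1.50.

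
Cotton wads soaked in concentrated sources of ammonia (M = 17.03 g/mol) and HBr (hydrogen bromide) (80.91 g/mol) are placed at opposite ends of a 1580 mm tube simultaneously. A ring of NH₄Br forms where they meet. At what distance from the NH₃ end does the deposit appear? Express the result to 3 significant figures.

Graham's law gives d_NH₃/d_HBr = rate_NH₃/rate_HBr = √(M_HBr/M_NH₃) = √(80.91/17.03) = 2.180.
With d_NH₃ + d_HBr = 1580 mm, d_HBr = 1580/(1 + 2.180) = 496.9 mm.
d_NH₃ = 1580 − 496.9 = 1080 mm.

1080 mm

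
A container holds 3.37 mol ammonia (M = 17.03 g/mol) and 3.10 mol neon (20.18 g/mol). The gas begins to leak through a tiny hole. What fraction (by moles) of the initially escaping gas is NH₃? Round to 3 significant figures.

0.542

Each component's effusion rate ∝ (its partial pressure)·(1/√M) ∝ n_i/√M_i.
x_NH₃(eff) = (n_NH₃/√M_NH₃) / (n_NH₃/√M_NH₃ + n_Ne/√M_Ne)
= (3.37/√17.03) / (3.37/√17.03 + 3.10/√20.18) = 0.8166/(0.8166 + 0.6901) = 0.542.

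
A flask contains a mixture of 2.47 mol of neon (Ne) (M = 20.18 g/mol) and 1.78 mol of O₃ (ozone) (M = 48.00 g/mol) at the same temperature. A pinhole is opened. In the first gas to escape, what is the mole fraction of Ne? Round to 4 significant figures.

Each component's effusion rate ∝ (its partial pressure)·(1/√M) ∝ n_i/√M_i.
Mole fraction of Ne in the effusate = (n_Ne/√M_Ne) / (n_Ne/√M_Ne + n_O₃/√M_O₃)
= (2.47/√20.18) / (2.47/√20.18 + 1.78/√48.00) = 0.5498/(0.5498 + 0.2569) = 0.6815.

0.6815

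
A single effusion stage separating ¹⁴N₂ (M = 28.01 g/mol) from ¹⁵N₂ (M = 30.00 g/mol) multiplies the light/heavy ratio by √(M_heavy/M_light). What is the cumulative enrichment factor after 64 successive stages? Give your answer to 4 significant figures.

8.992

Each stage multiplies the ratio by α = √(30.00/28.01), so after 64 stages the overall factor is α^64 = (30.00/28.01)^(64/2).
= 1.07105^32 = 8.992.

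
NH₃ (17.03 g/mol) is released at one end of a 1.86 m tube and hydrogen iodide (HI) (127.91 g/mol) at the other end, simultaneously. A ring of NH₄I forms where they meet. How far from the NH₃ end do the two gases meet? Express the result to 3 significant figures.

1.36 m

In equal time, each gas travels a distance ∝ its rate ∝ 1/√M, so d_NH₃/d_HI = √(M_HI/M_NH₃) = √(127.91/17.03) = 2.741.
With d_NH₃ + d_HI = 1.86 m, d_HI = 1.86/(1 + 2.741) = 0.4972 m.
d_NH₃ = 1.86 − 0.4972 = 1.36 m.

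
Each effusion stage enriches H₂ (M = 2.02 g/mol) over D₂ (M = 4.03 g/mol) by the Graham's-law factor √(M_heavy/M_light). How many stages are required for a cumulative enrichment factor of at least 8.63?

7

Single-stage factor α = √(4.03/2.02), so ln α = ½ ln(1.99505) = 0.3453.
Need α^N ≥ 8.63 ⇒ N ≥ ln(8.63) / ln α = 2.155 / 0.3453 = 6.24.
Rounding up, N = 7 stages.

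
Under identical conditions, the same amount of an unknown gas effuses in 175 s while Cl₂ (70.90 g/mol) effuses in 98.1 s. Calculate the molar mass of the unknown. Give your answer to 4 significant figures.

Using Graham's law: t_X/t_Cl₂ = √(M_X/M_Cl₂).
175/98.1 = 1.784 = √(M_X/70.90)
M_X = 70.90 × 1.784² = 70.90 × 3.182 = 225.6 g/mol

225.6 g/mol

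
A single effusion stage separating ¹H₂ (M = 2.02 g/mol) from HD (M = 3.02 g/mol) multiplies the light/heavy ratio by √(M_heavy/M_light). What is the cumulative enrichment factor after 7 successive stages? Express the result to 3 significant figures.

The single-stage factor is √(M_heavy/M_light), so 7 stages give [√(3.02/2.02)]^7 = (3.02/2.02)^(7/2).
= 1.49505^(7/2) = 4.09.

4.09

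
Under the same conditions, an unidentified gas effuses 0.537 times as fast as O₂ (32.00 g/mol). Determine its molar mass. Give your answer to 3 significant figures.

111 g/mol

From Graham's law, rate_X/rate_O₂ = √(M_O₂/M_X).
0.537 = √(32.00/M_X)
M_X = 32.00 / 0.537² = 32.00 / 0.2884 = 111 g/mol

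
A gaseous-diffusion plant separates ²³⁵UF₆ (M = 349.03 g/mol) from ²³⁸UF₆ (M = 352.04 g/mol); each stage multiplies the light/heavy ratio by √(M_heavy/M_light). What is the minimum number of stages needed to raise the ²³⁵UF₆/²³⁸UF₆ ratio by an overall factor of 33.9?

821

Per stage α = (352.04/349.03)^(1/2) = 1.00862^0.5, giving ln α = 0.004293.
Need α^N ≥ 33.9 ⇒ N ≥ ln(33.9) / ln α = 3.523 / 0.004293 = 820.65.
Minimum whole number of stages: N = 821.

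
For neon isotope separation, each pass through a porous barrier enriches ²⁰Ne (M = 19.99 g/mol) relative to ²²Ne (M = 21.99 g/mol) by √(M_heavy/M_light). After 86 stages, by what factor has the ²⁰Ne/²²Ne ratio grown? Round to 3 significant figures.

After 86 stages the ratio has grown by (√(21.99/19.99))^86 = (21.99/19.99)^(86/2).
= 1.10005^43 = 60.4.

60.4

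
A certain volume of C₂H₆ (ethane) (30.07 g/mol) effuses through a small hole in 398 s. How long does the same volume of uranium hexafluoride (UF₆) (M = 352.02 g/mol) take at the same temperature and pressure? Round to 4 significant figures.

1362 s

Using Graham's law: t_UF₆/t_C₂H₆ = √(M_UF₆/M_C₂H₆) = √(352.02/30.07) = √11.71 = 3.422.
So the time for UF₆ is 398 × 3.422 = 1362 s.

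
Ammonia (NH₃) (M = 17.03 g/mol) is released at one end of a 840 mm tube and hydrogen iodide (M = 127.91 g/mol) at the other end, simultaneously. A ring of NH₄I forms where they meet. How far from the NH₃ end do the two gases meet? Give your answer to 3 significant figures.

The fronts meet when d_NH₃ + d_HI = L with d_NH₃/d_HI = √(M_HI/M_NH₃) (Graham's law). Here √(M_HI/M_NH₃) = √(127.91/17.03) = 2.741.
With d_NH₃ + d_HI = 840 mm, d_HI = 840/(1 + 2.741) = 224.6 mm.
d_NH₃ = 840 − 224.6 = 615 mm.

615 mm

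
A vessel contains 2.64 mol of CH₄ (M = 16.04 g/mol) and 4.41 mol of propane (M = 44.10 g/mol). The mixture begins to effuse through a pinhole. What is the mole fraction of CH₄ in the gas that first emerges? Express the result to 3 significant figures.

0.498

Each component's effusion rate ∝ (its partial pressure)·(1/√M) ∝ n_i/√M_i.
Mole fraction of CH₄ in the effusate = (n_CH₄/√M_CH₄) / (n_CH₄/√M_CH₄ + n_C₃H₈/√M_C₃H₈)
= (2.64/√16.04) / (2.64/√16.04 + 4.41/√44.10) = 0.6592/(0.6592 + 0.6641) = 0.498.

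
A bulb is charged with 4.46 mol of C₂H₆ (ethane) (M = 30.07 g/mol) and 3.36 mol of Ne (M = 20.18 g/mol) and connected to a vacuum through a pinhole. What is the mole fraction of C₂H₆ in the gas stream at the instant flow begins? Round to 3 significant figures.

Rate_i ∝ x_i/√M_i (Graham's law weighted by mole fraction), so the effusate composition follows n_i/√M_i.
x_C₂H₆(eff) = (n_C₂H₆/√M_C₂H₆) / (n_C₂H₆/√M_C₂H₆ + n_Ne/√M_Ne)
= (4.46/√30.07) / (4.46/√30.07 + 3.36/√20.18) = 0.8133/(0.8133 + 0.7480) = 0.521.

0.521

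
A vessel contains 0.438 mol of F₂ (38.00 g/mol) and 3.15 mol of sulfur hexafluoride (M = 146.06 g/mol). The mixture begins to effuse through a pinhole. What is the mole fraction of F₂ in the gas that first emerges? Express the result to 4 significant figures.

0.2142

Each component's effusion rate ∝ (its partial pressure)·(1/√M) ∝ n_i/√M_i.
x_F₂(eff) = (n_F₂/√M_F₂) / (n_F₂/√M_F₂ + n_SF₆/√M_SF₆)
= (0.438/√38.00) / (0.438/√38.00 + 3.15/√146.06) = 0.07105/(0.07105 + 0.2606) = 0.2142.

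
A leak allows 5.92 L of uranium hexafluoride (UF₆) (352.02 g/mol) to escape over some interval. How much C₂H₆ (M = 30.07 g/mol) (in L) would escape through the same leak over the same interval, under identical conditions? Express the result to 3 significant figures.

From Graham's law, rate_C₂H₆/rate_UF₆ = √(M_UF₆/M_C₂H₆) = √(352.02/30.07) = √11.71 = 3.422.
So the volume for C₂H₆ is 5.92 × 3.422 = 20.3 L.

20.3 L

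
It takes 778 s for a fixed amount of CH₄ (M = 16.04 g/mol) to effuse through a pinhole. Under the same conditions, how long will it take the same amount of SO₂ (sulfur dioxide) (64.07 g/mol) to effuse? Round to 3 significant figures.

1550 s

Since effusion rate ∝ 1/√M, t_SO₂/t_CH₄ = √(M_SO₂/M_CH₄) = √(64.07/16.04) = √3.994 = 1.999.
So the time for SO₂ is 778 × 1.999 = 1550 s.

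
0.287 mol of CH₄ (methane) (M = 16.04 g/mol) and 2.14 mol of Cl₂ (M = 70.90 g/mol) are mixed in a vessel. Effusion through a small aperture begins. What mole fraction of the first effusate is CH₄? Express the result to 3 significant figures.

The effusion rate of species i is ∝ p_i/√M_i ∝ n_i/√M_i.
x_CH₄(eff) = (n_CH₄/√M_CH₄) / (n_CH₄/√M_CH₄ + n_Cl₂/√M_Cl₂)
= (0.287/√16.04) / (0.287/√16.04 + 2.14/√70.90) = 0.07166/(0.07166 + 0.2542) = 0.220.

0.220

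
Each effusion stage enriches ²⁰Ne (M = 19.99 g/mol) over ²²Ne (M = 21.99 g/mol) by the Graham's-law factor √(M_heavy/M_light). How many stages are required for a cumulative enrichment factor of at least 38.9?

77

With α = √(21.99/19.99) per stage, ln α = ½ ln(1.10005) = 0.04768.
Need α^N ≥ 38.9 ⇒ N ≥ ln(38.9) / ln α = 3.661 / 0.04768 = 76.79.
Rounding up, N = 77 stages.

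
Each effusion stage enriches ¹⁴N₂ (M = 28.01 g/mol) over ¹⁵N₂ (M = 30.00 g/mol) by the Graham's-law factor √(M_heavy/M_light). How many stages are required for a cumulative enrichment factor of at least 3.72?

39

With α = √(30.00/28.01) per stage, ln α = ½ ln(1.07105) = 0.03432.
Need α^N ≥ 3.72 ⇒ N ≥ ln(3.72) / ln α = 1.314 / 0.03432 = 38.28.
So at least 39 stages are needed.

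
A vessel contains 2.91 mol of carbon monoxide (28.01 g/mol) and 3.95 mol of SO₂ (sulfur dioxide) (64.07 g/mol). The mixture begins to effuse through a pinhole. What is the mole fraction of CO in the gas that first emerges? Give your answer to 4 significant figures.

0.5270

Rate_i ∝ x_i/√M_i (Graham's law weighted by mole fraction), so the effusate composition follows n_i/√M_i.
Mole fraction of CO in the effusate = (n_CO/√M_CO) / (n_CO/√M_CO + n_SO₂/√M_SO₂)
= (2.91/√28.01) / (2.91/√28.01 + 3.95/√64.07) = 0.5498/(0.5498 + 0.4935) = 0.5270.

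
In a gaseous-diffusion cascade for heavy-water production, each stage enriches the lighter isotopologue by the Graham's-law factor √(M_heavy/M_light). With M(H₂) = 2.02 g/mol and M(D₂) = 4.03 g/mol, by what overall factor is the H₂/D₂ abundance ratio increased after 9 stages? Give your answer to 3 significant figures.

Each stage multiplies the ratio by α = √(4.03/2.02), so after 9 stages the overall factor is α^9 = (4.03/2.02)^(9/2).
= 1.99505^(9/2) = 22.4.

22.4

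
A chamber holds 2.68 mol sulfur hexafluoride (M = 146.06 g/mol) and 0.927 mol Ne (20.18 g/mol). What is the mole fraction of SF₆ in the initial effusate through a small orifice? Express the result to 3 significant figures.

The effusion rate of species i is ∝ p_i/√M_i ∝ n_i/√M_i.
x_SF₆(eff) = (n_SF₆/√M_SF₆) / (n_SF₆/√M_SF₆ + n_Ne/√M_Ne)
= (2.68/√146.06) / (2.68/√146.06 + 0.927/√20.18) = 0.2218/(0.2218 + 0.2064) = 0.518.

0.518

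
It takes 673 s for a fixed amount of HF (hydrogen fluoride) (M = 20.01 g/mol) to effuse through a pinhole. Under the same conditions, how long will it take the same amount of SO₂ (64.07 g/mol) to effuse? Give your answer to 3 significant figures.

Using Graham's law: t_SO₂/t_HF = √(M_SO₂/M_HF) = √(64.07/20.01) = √3.202 = 1.789.
So the time for SO₂ is 673 × 1.789 = 1200 s.

1200 s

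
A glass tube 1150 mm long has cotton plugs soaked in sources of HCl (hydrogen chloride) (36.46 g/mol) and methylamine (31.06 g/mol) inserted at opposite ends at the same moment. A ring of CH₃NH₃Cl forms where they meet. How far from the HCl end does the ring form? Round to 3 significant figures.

552 mm

Graham's law gives d_HCl/d_CH₃NH₂ = rate_HCl/rate_CH₃NH₂ = √(M_CH₃NH₂/M_HCl) = √(31.06/36.46) = 0.9230.
With d_HCl + d_CH₃NH₂ = 1150 mm, d_CH₃NH₂ = 1150/(1 + 0.9230) = 598.0 mm.
d_HCl = 1150 − 598.0 = 552 mm.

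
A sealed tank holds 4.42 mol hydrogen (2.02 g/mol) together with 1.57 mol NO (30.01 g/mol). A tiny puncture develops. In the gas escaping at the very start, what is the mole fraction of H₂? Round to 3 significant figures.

0.916

Each component's effusion rate ∝ (its partial pressure)·(1/√M) ∝ n_i/√M_i.
Mole fraction of H₂ in the effusate = (n_H₂/√M_H₂) / (n_H₂/√M_H₂ + n_NO/√M_NO)
= (4.42/√2.02) / (4.42/√2.02 + 1.57/√30.01) = 3.110/(3.110 + 0.2866) = 0.916.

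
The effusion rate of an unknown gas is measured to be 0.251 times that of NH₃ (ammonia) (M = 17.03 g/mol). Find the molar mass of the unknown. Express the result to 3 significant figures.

By Graham's law, rate_X/rate_NH₃ = √(M_NH₃/M_X).
0.251 = √(17.03/M_X)
M_X = 17.03 / 0.251² = 17.03 / 0.06300 = 270 g/mol

270 g/mol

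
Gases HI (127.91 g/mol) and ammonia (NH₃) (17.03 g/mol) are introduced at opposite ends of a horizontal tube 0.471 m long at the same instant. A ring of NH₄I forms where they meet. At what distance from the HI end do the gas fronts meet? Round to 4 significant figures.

0.1259 m

The fronts meet when d_HI + d_NH₃ = L with d_HI/d_NH₃ = √(M_NH₃/M_HI) (Graham's law). Here √(M_NH₃/M_HI) = √(17.03/127.91) = 0.3649.
With d_HI + d_NH₃ = 0.471 m, d_NH₃ = 0.471/(1 + 0.3649) = 0.3451 m.
d_HI = 0.471 − 0.3451 = 0.1259 m.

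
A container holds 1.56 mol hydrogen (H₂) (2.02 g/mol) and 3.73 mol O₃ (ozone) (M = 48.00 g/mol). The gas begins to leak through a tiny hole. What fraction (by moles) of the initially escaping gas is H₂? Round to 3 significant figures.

0.671

The effusion rate of species i is ∝ p_i/√M_i ∝ n_i/√M_i.
Mole fraction of H₂ in the effusate = (n_H₂/√M_H₂) / (n_H₂/√M_H₂ + n_O₃/√M_O₃)
= (1.56/√2.02) / (1.56/√2.02 + 3.73/√48.00) = 1.098/(1.098 + 0.5384) = 0.671.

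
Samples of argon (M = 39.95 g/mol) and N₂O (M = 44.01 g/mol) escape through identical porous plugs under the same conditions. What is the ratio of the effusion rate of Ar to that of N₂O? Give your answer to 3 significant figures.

1.05

From Graham's law, rate_Ar/rate_N₂O = √(M_N₂O/M_Ar) = √(44.01/39.95) = √1.102 = 1.05.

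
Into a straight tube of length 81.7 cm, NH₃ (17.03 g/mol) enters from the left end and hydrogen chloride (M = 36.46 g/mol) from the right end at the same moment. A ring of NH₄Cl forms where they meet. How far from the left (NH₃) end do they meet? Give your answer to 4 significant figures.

48.53 cm

Graham's law gives d_NH₃/d_HCl = rate_NH₃/rate_HCl = √(M_HCl/M_NH₃) = √(36.46/17.03) = 1.463.
With d_NH₃ + d_HCl = 81.7 cm, d_HCl = 81.7/(1 + 1.463) = 33.17 cm.
d_NH₃ = 81.7 − 33.17 = 48.53 cm.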